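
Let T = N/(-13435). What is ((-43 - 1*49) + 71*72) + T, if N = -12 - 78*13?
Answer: 67444726/13435 ≈ 5020.1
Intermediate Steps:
N = -1026 (N = -12 - 1014 = -1026)
T = 1026/13435 (T = -1026/(-13435) = -1026*(-1/13435) = 1026/13435 ≈ 0.076368)
((-43 - 1*49) + 71*72) + T = ((-43 - 1*49) + 71*72) + 1026/13435 = ((-43 - 49) + 5112) + 1026/13435 = (-92 + 5112) + 1026/13435 = 5020 + 1026/13435 = 67444726/13435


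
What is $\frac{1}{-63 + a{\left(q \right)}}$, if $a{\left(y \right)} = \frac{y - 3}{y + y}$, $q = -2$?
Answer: $- \frac{4}{247} \approx -0.016194$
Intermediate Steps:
$a{\left(y \right)} = \frac{-3 + y}{2 y}$
$\frac{1}{-63 + a{\left(q \right)}} = \frac{1}{-63 + \frac{-3 - 2}{2 \left(-2\right)}} = \frac{1}{-63 + \frac{1}{2} \left(- \frac{1}{2}\right) \left(-5\right)} = \frac{1}{-63 + \frac{5}{4}} = \frac{1}{- \frac{247}{4}} = - \frac{4}{247}$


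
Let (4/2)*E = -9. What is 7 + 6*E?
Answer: -20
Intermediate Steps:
E = -9/2 (E = (1/2)*(-9) = -9/2 ≈ -4.5000)
7 + 6*E = 7 + 6*(-9/2) = 7 - 27 = -20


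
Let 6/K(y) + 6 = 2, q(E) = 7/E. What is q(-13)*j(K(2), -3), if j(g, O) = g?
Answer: 21/26 ≈ 0.80769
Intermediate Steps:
K(y) = -3/2 (K(y) = 6/(-6 + 2) = 6/(-4) = 6*(-1/4) = -3/2)
q(-13)*j(K(2), -3) = (7/(-13))*(-3/2) = (7*(-1/13))*(-3/2) = -7/13*(-3/2) = 21/26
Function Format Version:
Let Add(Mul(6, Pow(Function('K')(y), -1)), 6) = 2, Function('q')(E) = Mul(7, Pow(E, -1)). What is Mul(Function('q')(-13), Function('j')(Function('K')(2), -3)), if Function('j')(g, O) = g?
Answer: Rational(21, 26) ≈ 0.80769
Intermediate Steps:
Function('K')(y) = Rational(-3, 2) (Function('K')(y) = Mul(6, Pow(Add(-6, 2), -1)) = Mul(6, Pow(-4, -1)) = Mul(6, Rational(-1, 4)) = Rational(-3, 2))
Mul(Function('q')(-13), Function('j')(Function('K')(2), -3)) = Mul(Mul(7, Pow(-13, -1)), Rational(-3, 2)) = Mul(Mul(7, Rational(-1, 13)), Rational(-3, 2)) = Mul(Rational(-7, 13), Rational(-3, 2)) = Rational(21, 26)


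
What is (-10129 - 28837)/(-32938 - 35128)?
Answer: 19483/34033 ≈ 0.57247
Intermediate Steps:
(-10129 - 28837)/(-32938 - 35128) = -38966/(-68066) = -38966*(-1/68066) = 19483/34033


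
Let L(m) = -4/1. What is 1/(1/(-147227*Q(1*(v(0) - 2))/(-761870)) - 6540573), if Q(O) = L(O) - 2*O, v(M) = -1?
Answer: -147227/962948560136 ≈ -1.5289e-7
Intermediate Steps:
L(m) = -4 (L(m) = -4*1 = -4)
Q(O) = -4 - 2*O
1/(1/(-147227*Q(1*(v(0) - 2))/(-761870)) - 6540573) = 1/(1/(-147227*(-4 - 2*(-1 - 2))/(-761870)) - 6540573) = 1/(1/(-147227*(-4 - 2*(-3))*(-1/761870)) - 6540573) = 1/(1/(-147227*(-4 + 6)*(-1/761870)) - 6540573) = 1/(1/(-147227*2*(-1/761870)) - 6540573) = 1/(1/(-294454*(-1/761870)) - 6540573) = 1/(1/(147227/380935) - 6540573) = 1/(380935/147227 - 6540573) = 1/(-962948560136/147227) = -147227/962948560136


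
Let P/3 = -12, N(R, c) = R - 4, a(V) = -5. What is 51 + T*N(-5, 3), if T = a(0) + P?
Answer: 420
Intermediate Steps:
N(R, c) = -4 + R
P = -36 (P = 3*(-12) = -36)
T = -41 (T = -5 - 36 = -41)
51 + T*N(-5, 3) = 51 - 41*(-4 - 5) = 51 - 41*(-9) = 51 + 369 = 420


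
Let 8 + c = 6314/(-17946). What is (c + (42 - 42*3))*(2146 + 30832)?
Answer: -27327978194/8973 ≈ -3.0456e+6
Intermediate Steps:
c = -74941/8973 (c = -8 + 6314/(-17946) = -8 + 6314*(-1/17946) = -8 - 3157/8973 = -74941/8973 ≈ -8.3518)
(c + (42 - 42*3))*(2146 + 30832) = (-74941/8973 + (42 - 42*3))*(2146 + 30832) = (-74941/8973 + (42 - 126))*32978 = (-74941/8973 - 84)*32978 = -828673/8973*32978 = -27327978194/8973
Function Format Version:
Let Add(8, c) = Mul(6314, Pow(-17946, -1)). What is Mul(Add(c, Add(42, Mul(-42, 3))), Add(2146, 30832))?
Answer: Rational(-27327978194, 8973) ≈ -3.0456e+6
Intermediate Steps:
c = Rational(-74941, 8973) (c = Add(-8, Mul(6314, Pow(-17946, -1))) = Add(-8, Mul(6314, Rational(-1, 17946))) = Add(-8, Rational(-3157, 8973)) = Rational(-74941, 8973) ≈ -8.3518)
Mul(Add(c, Add(42, Mul(-42, 3))), Add(2146, 30832)) = Mul(Add(Rational(-74941, 8973), Add(42, Mul(-42, 3))), Add(2146, 30832)) = Mul(Add(Rational(-74941, 8973), Add(42, -126)), 32978) = Mul(Add(Rational(-74941, 8973), -84), 32978) = Mul(Rational(-828673, 8973), 32978) = Rational(-27327978194, 8973)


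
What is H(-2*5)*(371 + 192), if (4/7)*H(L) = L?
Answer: -19705/2 ≈ -9852.5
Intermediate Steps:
H(L) = 7*L/4
H(-2*5)*(371 + 192) = (7*(-2*5)/4)*(371 + 192) = ((7/4)*(-10))*563 = -35/2*563 = -19705/2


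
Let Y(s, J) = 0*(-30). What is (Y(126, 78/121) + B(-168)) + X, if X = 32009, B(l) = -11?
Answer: 31998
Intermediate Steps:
Y(s, J) = 0
(Y(126, 78/121) + B(-168)) + X = (0 - 11) + 32009 = -11 + 32009 = 31998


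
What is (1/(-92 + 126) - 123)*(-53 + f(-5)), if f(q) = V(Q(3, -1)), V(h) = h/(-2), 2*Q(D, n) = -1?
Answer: 882191/136 ≈ 6486.7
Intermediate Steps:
Q(D, n) = -½ (Q(D, n) = (½)*(-1) = -½)
V(h) = -h/2 (V(h) = h*(-½) = -h/2)
f(q) = ¼ (f(q) = -½*(-½) = ¼)
(1/(-92 + 126) - 123)*(-53 + f(-5)) = (1/(-92 + 126) - 123)*(-53 + ¼) = (1/34 - 123)*(-211/4) = -4181/34*(-211/4) = 882191/136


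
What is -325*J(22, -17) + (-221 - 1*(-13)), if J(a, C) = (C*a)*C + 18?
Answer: -2072408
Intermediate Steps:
J(a, C) = 18 + a*C**2 (J(a, C) = a*C**2 + 18 = 18 + a*C**2)
-325*J(22, -17) + (-221 - 1*(-13)) = -325*(18 + 22*(-17)**2) + (-221 - 1*(-13)) = -325*(18 + 22*289) + (-221 + 13) = -325*(18 + 6358) - 208 = -325*6376 - 208 = -2072200 - 208 = -2072408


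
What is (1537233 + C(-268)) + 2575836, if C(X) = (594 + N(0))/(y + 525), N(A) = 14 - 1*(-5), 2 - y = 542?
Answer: 61695422/15 ≈ 4.1130e+6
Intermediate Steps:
y = -540 (y = 2 - 1*542 = 2 - 542 = -540)
N(A) = 19 (N(A) = 14 + 5 = 19)
C(X) = -613/15 (C(X) = (594 + 19)/(-540 + 525) = 613/(-15) = 613*(-1/15) = -613/15)
(1537233 + C(-268)) + 2575836 = (1537233 - 613/15) + 2575836 = 23057882/15 + 2575836 = 61695422/15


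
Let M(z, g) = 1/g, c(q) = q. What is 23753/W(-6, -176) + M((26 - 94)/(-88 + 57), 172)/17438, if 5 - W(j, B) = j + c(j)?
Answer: 71243228025/50988712 ≈ 1397.2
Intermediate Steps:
W(j, B) = 5 - 2*j (W(j, B) = 5 - (j + j) = 5 - 2*j)
23753/W(-6, -176) + M((26 - 94)/(-88 + 57), 172)/17438 = 23753/(5 - 2*(-6)) + 1/(172*17438) = 23753/(5 + 12) + (1/172)*(1/17438) = 23753/17 + 1/2999336 = 71243228025/50988712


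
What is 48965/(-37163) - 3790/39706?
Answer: -148932290/105399577 ≈ -1.4130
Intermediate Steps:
48965/(-37163) - 3790/39706 = 48965*(-1/37163) - 3790*1/39706 = -6995/5309 - 1895/19853 = -148932290/105399577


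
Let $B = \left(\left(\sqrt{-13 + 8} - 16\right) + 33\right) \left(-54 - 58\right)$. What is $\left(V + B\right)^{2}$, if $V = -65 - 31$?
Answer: $3937280 + 448000 i \sqrt{5} \approx 3.9373 \cdot 10^{6} + 1.0018 \cdot 10^{6} i$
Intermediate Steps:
$V = -96$
$B = -1904 - 112 i \sqrt{5}$ ($B = \left(\left(\sqrt{-5} - 16\right) + 33\right) \left(-112\right) = \left(\left(i \sqrt{5} - 16\right) + 33\right) \left(-112\right) = \left(\left(-16 + i \sqrt{5}\right) + 33\right) \left(-112\right) = \left(17 + i \sqrt{5}\right) \left(-112\right) = -1904 - 112 i \sqrt{5} \approx -1904.0 - 250.44 i$)
$\left(V + B\right)^{2} = \left(-96 - \left(1904 + 112 i \sqrt{5}\right)\right)^{2} = \left(-2000 - 112 i \sqrt{5}\right)^{2}$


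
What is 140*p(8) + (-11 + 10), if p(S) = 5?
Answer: 699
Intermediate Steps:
140*p(8) + (-11 + 10) = 140*5 + (-11 + 10) = 700 - 1 = 699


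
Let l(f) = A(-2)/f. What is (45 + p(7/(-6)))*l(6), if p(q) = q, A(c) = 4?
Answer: 263/9 ≈ 29.222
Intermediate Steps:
l(f) = 4/f
(45 + p(7/(-6)))*l(6) = (45 + 7/(-6))*(4/6) = (45 + 7*(-1/6))*(4*(1/6)) = (45 - 7/6)*(2/3) = (263/6)*(2/3) = 263/9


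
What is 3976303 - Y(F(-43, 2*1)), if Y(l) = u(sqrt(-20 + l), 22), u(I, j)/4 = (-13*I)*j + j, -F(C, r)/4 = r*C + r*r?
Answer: 3976215 + 2288*sqrt(77) ≈ 3.9963e+6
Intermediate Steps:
F(C, r) = -4*r**2 - 4*C*r (F(C, r) = -4*(r*C + r*r) = -4*(C*r + r**2) = -4*(r**2 + C*r) = -4*r**2 - 4*C*r)
u(I, j) = 4*j - 52*I*j (u(I, j) = 4*((-13*I)*j + j) = 4*(-13*I*j + j) = 4*(j - 13*I*j) = 4*j - 52*I*j)
Y(l) = 88 - 1144*sqrt(-20 + l) (Y(l) = 4*22*(1 - 13*sqrt(-20 + l)) = 88 - 1144*sqrt(-20 + l))
3976303 - Y(F(-43, 2*1)) = 3976303 - (88 - 1144*sqrt(-20 - 4*2*1*(-43 + 2*1))) = 3976303 - (88 - 1144*sqrt(-20 - 4*2*(-43 + 2))) = 3976303 - (88 - 1144*sqrt(-20 - 4*2*(-41))) = 3976303 - (88 - 1144*sqrt(-20 + 328)) = 3976303 - (88 - 2288*sqrt(77)) = 3976303 + (-88 + 2288*sqrt(77)) = 3976215 + 2288*sqrt(77)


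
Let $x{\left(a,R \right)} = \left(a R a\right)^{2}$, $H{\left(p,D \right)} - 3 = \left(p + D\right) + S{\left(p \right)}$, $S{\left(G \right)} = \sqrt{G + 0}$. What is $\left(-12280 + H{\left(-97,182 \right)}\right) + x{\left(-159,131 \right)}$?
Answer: $10968092087529 + i \sqrt{97} \approx 1.0968 \cdot 10^{13} + 9.8489 i$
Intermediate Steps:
$S{\left(G \right)} = \sqrt{G}$
$H{\left(p,D \right)} = 3 + D + p + \sqrt{p}$ ($H{\left(p,D \right)} = 3 + \left(\left(p + D\right) + \sqrt{p}\right) = 3 + \left(\left(D + p\right) + \sqrt{p}\right) = 3 + \left(D + p + \sqrt{p}\right) = 3 + D + p + \sqrt{p}$)
$x{\left(a,R \right)} = R^{2} a^{4}$ ($x{\left(a,R \right)} = \left(R a a\right)^{2} = \left(R a^{2}\right)^{2} = R^{2} a^{4}$)
$\left(-12280 + H{\left(-97,182 \right)}\right) + x{\left(-159,131 \right)} = \left(-12280 + \left(3 + 182 - 97 + \sqrt{-97}\right)\right) + 131^{2} \left(-159\right)^{4} = \left(-12280 + \left(3 + 182 - 97 + i \sqrt{97}\right)\right) + 17161 \cdot 639128961 = \left(-12280 + \left(88 + i \sqrt{97}\right)\right) + 10968092099721 = \left(-12192 + i \sqrt{97}\right) + 10968092099721 = 10968092087529 + i \sqrt{97}$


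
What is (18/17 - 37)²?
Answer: 373321/289 ≈ 1291.8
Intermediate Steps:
(18/17 - 37)² = (-611/17)² = 373321/289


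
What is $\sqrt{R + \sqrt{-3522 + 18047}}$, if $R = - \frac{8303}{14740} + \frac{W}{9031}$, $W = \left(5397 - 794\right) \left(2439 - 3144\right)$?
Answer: $\frac{\sqrt{-13176371139857255 + 183059087964500 \sqrt{581}}}{6050770} \approx 15.472 i$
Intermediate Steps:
$W = -3245115$ ($W = 4603 \left(-705\right) = -3245115$)
$R = - \frac{4355270863}{12101540}$ ($R = - \frac{8303}{14740} - \frac{3245115}{9031} = - \frac{4355270863}{12101540} \approx -359.89$)
$\sqrt{R + \sqrt{-3522 + 18047}} = \sqrt{- \frac{4355270863}{12101540} + \sqrt{-3522 + 18047}} = \sqrt{- \frac{4355270863}{12101540} + \sqrt{14525}} = \sqrt{- \frac{4355270863}{12101540} + 5 \sqrt{581}}$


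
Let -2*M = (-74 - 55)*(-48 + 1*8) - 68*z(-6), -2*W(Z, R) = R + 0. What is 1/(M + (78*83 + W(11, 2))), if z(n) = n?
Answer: 1/3689 ≈ 0.00027108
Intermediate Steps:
W(Z, R) = -R/2 (W(Z, R) = -(R + 0)/2 = -R/2)
M = -2784 (M = -((-74 - 55)*(-48 + 1*8) - 68*(-6))/2 = -(-129*(-48 + 8) + 408)/2 = -(-129*(-40) + 408)/2 = -(5160 + 408)/2 = -½*5568 = -2784)
1/(M + (78*83 + W(11, 2))) = 1/(-2784 + (78*83 - ½*2)) = 1/(-2784 + (6474 - 1)) = 1/(-2784 + 6473) = 1/3689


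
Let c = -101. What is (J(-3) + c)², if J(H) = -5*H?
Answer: 7396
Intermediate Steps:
(J(-3) + c)² = (-5*(-3) - 101)² = (15 - 101)² = (-86)² = 7396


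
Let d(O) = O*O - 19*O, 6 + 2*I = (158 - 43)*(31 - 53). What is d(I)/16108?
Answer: 407979/4027 ≈ 101.31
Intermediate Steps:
I = -1268 (I = -3 + ((158 - 43)*(31 - 53))/2 = -3 + (115*(-22))/2 = -3 + (½)*(-2530) = -3 - 1265 = -1268)
d(O) = O² - 19*O
d(I)/16108 = -1268*(-19 - 1268)/16108 = -1268*(-1287)*(1/16108) = 1631916*(1/16108) = 407979/4027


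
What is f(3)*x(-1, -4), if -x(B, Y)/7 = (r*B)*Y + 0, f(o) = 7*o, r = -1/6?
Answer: 98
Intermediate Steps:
r = -⅙ (r = -1*⅙ = -⅙ ≈ -0.16667)
x(B, Y) = 7*B*Y/6 (x(B, Y) = -7*((-B/6)*Y + 0) = -7*(-B*Y/6 + 0) = -(-7)*B*Y/6 = 7*B*Y/6)
f(3)*x(-1, -4) = (7*3)*((7/6)*(-1)*(-4)) = 21*(14/3) = 98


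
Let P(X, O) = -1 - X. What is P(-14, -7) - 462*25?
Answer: -11537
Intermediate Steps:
P(-14, -7) - 462*25 = (-1 - 1*(-14)) - 462*25 = (-1 + 14) - 11550 = 13 - 11550 = -11537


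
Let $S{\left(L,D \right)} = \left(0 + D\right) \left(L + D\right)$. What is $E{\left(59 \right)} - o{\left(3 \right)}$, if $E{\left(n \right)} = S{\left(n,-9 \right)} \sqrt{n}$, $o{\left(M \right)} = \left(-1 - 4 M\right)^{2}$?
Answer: $-169 - 450 \sqrt{59} \approx -3625.5$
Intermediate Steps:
$S{\left(L,D \right)} = D \left(D + L\right)$
$E{\left(n \right)} = \sqrt{n} \left(81 - 9 n\right)$ ($E{\left(n \right)} = - 9 \left(-9 + n\right) \sqrt{n} = \left(81 - 9 n\right) \sqrt{n} = \sqrt{n} \left(81 - 9 n\right)$)
$E{\left(59 \right)} - o{\left(3 \right)} = 9 \sqrt{59} \left(9 - 59\right) - \left(1 + 4 \cdot 3\right)^{2} = 9 \sqrt{59} \left(9 - 59\right) - \left(1 + 12\right)^{2} = 9 \sqrt{59} \left(-50\right) - 13^{2} = - 450 \sqrt{59} - 169 = -169 - 450 \sqrt{59}$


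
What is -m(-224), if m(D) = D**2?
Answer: -50176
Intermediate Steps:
-m(-224) = -1*(-224)**2 = -1*50176 = -50176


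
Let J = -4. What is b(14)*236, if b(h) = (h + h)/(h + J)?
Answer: 3304/5 ≈ 660.80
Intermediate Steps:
b(h) = 2*h/(-4 + h) (b(h) = (h + h)/(h - 4) = (2*h)/(-4 + h) = 2*h/(-4 + h))
b(14)*236 = (2*14/(-4 + 14))*236 = (2*14/10)*236 = (2*14*(1/10))*236 = (14/5)*236 = 3304/5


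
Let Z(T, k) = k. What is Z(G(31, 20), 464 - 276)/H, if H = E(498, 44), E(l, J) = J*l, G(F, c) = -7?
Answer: 47/5478 ≈ 0.0085798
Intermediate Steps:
H = 21912 (H = 44*498 = 21912)
Z(G(31, 20), 464 - 276)/H = (464 - 276)/21912 = 188*(1/21912) = 47/5478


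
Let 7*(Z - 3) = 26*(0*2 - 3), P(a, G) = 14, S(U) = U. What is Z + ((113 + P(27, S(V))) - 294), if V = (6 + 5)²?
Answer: -1226/7 ≈ -175.14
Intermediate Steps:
V = 121 (V = 11² = 121)
Z = -57/7 (Z = 3 + (26*(0*2 - 3))/7 = 3 + (26*(0 - 3))/7 = 3 + (26*(-3))/7 = 3 + (⅐)*(-78) = 3 - 78/7 = -57/7 ≈ -8.1429)
Z + ((113 + P(27, S(V))) - 294) = -57/7 + ((113 + 14) - 294) = -57/7 + (127 - 294) = -57/7 - 167 = -1226/7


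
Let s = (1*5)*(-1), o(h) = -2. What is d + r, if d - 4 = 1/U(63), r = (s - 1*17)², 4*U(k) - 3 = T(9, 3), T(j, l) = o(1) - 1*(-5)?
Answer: 1466/3 ≈ 488.67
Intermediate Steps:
s = -5 (s = 5*(-1) = -5)
T(j, l) = 3 (T(j, l) = -2 - 1*(-5) = -2 + 5 = 3)
U(k) = 3/2 (U(k) = ¾ + (¼)*3 = ¾ + ¾ = 3/2)
r = 484 (r = (-5 - 1*17)² = (-5 - 17)² = (-22)² = 484)
d = 14/3 (d = 4 + 1/(3/2) = 4 + ⅔ = 14/3 ≈ 4.6667)
d + r = 14/3 + 484 = 1466/3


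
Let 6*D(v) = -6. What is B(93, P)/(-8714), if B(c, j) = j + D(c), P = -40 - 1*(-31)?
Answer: 5/4357 ≈ 0.0011476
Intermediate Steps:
D(v) = -1 (D(v) = (⅙)*(-6) = -1)
P = -9 (P = -40 + 31 = -9)
B(c, j) = -1 + j (B(c, j) = j - 1 = -1 + j)
B(93, P)/(-8714) = (-1 - 9)/(-8714) = -10*(-1/8714) = 5/4357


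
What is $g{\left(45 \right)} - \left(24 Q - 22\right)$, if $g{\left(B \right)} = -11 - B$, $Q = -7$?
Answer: $134$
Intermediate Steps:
$g{\left(45 \right)} - \left(24 Q - 22\right) = \left(-11 - 45\right) - \left(24 \left(-7\right) - 22\right) = \left(-11 - 45\right) - \left(-168 - 22\right) = -56 - -190 = -56 + 190 = 134$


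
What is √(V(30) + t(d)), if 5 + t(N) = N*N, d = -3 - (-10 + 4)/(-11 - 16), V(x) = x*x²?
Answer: 2*√546859/9 ≈ 164.33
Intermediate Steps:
V(x) = x³
d = -29/9 (d = -3 - (-6)/(-27) = -3 - (-6)*(-1)/27 = -3 - 1*2/9 = -3 - 2/9 = -29/9 ≈ -3.2222)
t(N) = -5 + N² (t(N) = -5 + N*N = -5 + N²)
√(V(30) + t(d)) = √(30³ + (-5 + (-29/9)²)) = √(27000 + (-5 + 841/81)) = √(27000 + 436/81) = √(2187436/81) = 2*√546859/9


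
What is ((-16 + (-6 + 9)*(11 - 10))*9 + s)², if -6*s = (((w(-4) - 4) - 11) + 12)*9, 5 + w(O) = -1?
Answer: 42849/4 ≈ 10712.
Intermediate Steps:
w(O) = -6 (w(O) = -5 - 1 = -6)
s = 27/2 (s = -(((-6 - 4) - 11) + 12)*9/6 = -((-10 - 11) + 12)*9/6 = -(-21 + 12)*9/6 = -(-3)*9/2 = -⅙*(-81) = 27/2 ≈ 13.500)
((-16 + (-6 + 9)*(11 - 10))*9 + s)² = ((-16 + (-6 + 9)*(11 - 10))*9 + 27/2)² = ((-16 + 3*1)*9 + 27/2)² = ((-16 + 3)*9 + 27/2)² = (-13*9 + 27/2)² = (-117 + 27/2)² = (-207/2)² = 42849/4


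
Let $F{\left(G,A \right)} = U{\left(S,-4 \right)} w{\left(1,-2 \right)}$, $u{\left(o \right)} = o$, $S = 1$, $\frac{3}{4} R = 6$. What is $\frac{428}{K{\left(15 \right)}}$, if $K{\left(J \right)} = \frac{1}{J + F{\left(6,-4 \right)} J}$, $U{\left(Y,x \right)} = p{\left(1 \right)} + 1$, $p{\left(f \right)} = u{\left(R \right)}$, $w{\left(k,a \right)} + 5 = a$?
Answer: $-398040$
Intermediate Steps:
$R = 8$ ($R = \frac{4}{3} \cdot 6 = 8$)
$w{\left(k,a \right)} = -5 + a$
$p{\left(f \right)} = 8$
$U{\left(Y,x \right)} = 9$ ($U{\left(Y,x \right)} = 8 + 1 = 9$)
$F{\left(G,A \right)} = -63$ ($F{\left(G,A \right)} = 9 \left(-5 - 2\right) = 9 \left(-7\right) = -63$)
$K{\left(J \right)} = - \frac{1}{62 J}$ ($K{\left(J \right)} = \frac{1}{J - 63 J} = \frac{1}{\left(-62\right) J} = - \frac{1}{62 J}$)
$\frac{428}{K{\left(15 \right)}} = \frac{428}{\left(- \frac{1}{62}\right) \frac{1}{15}} = \frac{428}{- \frac{1}{930}} = 428 \left(-930\right) = -398040$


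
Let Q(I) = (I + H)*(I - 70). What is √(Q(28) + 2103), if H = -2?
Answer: √1011 ≈ 31.796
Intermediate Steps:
Q(I) = (-70 + I)*(-2 + I) (Q(I) = (I - 2)*(I - 70) = (-2 + I)*(-70 + I) = (-70 + I)*(-2 + I))
√(Q(28) + 2103) = √((140 + 28² - 72*28) + 2103) = √((140 + 784 - 2016) + 2103) = √(-1092 + 2103) = √1011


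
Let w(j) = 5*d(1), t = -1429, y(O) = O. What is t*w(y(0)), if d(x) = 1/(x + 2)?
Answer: -7145/3 ≈ -2381.7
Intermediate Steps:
d(x) = 1/(2 + x)
w(j) = 5/3 (w(j) = 5/(2 + 1) = 5/3)
t*w(y(0)) = -1429*5/3 = -7145/3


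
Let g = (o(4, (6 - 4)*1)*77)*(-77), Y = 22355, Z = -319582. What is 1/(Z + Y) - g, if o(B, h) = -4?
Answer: -7049035533/297227 ≈ -23716.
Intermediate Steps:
g = 23716 (g = -4*77*(-77) = -308*(-77) = 23716)
1/(Z + Y) - g = 1/(-319582 + 22355) - 1*23716 = 1/(-297227) - 23716 = -1/297227 - 23716 = -7049035533/297227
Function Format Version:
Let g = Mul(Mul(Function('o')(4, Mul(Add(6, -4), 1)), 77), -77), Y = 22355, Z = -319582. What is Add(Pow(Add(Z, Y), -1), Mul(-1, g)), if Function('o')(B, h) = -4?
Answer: Rational(-7049035533, 297227) ≈ -23716.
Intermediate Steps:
g = 23716 (g = Mul(Mul(-4, 77), -77) = Mul(-308, -77) = 23716)
Add(Pow(Add(Z, Y), -1), Mul(-1, g)) = Add(Pow(Add(-319582, 22355), -1), Mul(-1, 23716)) = Add(Pow(-297227, -1), -23716) = Add(Rational(-1, 297227), -23716) = Rational(-7049035533, 297227)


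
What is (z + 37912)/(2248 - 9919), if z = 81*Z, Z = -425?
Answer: -3487/7671 ≈ -0.45457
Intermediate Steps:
z = -34425 (z = 81*(-425) = -34425)
(z + 37912)/(2248 - 9919) = (-34425 + 37912)/(2248 - 9919) = 3487/(-7671) = 3487*(-1/7671) = -3487/7671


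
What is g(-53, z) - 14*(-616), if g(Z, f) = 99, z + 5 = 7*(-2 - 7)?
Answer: 8723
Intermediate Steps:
z = -68 (z = -5 + 7*(-2 - 7) = -5 + 7*(-9) = -5 - 63 = -68)
g(-53, z) - 14*(-616) = 99 - 14*(-616) = 99 + 8624 = 8723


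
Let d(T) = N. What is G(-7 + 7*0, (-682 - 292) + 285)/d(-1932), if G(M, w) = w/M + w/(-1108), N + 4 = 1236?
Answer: 768235/9555392 ≈ 0.080398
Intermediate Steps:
N = 1232 (N = -4 + 1236 = 1232)
d(T) = 1232
G(M, w) = -w/1108 + w/M (G(M, w) = w/M + w*(-1/1108) = w/M - w/1108 = -w/1108 + w/M)
G(-7 + 7*0, (-682 - 292) + 285)/d(-1932) = (-((-682 - 292) + 285)/1108 + ((-682 - 292) + 285)/(-7 + 7*0))/1232 = (-(-974 + 285)/1108 + (-974 + 285)/(-7 + 0))*(1/1232) = (-1/1108*(-689) - 689/(-7))*(1/1232) = (689/1108 - 689*(-1/7))*(1/1232) = (689/1108 + 689/7)*(1/1232) = (768235/7756)*(1/1232) = 768235/9555392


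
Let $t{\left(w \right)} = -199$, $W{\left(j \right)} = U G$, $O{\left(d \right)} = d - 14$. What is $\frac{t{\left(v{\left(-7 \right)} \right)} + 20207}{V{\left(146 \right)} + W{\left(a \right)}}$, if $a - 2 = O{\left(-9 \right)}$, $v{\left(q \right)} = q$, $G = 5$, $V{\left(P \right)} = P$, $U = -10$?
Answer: $\frac{2501}{12} \approx 208.42$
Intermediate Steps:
$O{\left(d \right)} = -14 + d$
$a = -21$ ($a = 2 - 23 = -21$)
$W{\left(j \right)} = -50$ ($W{\left(j \right)} = \left(-10\right) 5 = -50$)
$\frac{t{\left(v{\left(-7 \right)} \right)} + 20207}{V{\left(146 \right)} + W{\left(a \right)}} = \frac{-199 + 20207}{146 - 50} = \frac{20008}{96} = 20008 \cdot \frac{1}{96} = \frac{2501}{12}$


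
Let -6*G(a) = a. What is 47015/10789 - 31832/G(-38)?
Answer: -1029413059/204991 ≈ -5021.8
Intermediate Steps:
G(a) = -a/6
47015/10789 - 31832/G(-38) = 47015/10789 - 31832/((-⅙*(-38))) = 47015*(1/10789) - 31832/19/3 = 47015/10789 - 31832*3/19 = 47015/10789 - 95496/19 = -1029413059/204991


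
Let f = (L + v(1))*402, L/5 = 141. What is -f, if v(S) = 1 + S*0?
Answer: -283812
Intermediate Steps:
L = 705 (L = 5*141 = 705)
v(S) = 1 (v(S) = 1 + 0 = 1)
f = 283812 (f = (705 + 1)*402 = 706*402 = 283812)
-f = -1*283812 = -283812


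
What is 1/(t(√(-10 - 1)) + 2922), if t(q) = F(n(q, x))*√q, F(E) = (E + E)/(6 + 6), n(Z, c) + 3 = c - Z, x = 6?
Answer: 6/(17532 + 11^(¼)*√I*(3 - I*√11)) ≈ 0.00034207 + 7.9518e-9*I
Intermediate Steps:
n(Z, c) = -3 + c - Z (n(Z, c) = -3 + (c - Z) = -3 + c - Z)
F(E) = E/6 (F(E) = (2*E)/12 = (2*E)*(1/12) = E/6)
t(q) = √q*(½ - q/6) (t(q) = ((-3 + 6 - q)/6)*√q = ((3 - q)/6)*√q = (½ - q/6)*√q = √q*(½ - q/6))
1/(t(√(-10 - 1)) + 2922) = 1/(√(√(-10 - 1))*(3 - √(-10 - 1))/6 + 2922) = 1/(√(√(-11))*(3 - √(-11))/6 + 2922) = 1/(√(I*√11)*(3 - I*√11)/6 + 2922) = 1/((11^(¼)*√I)*(3 - I*√11)/6 + 2922) = 1/(11^(¼)*√I*(3 - I*√11)/6 + 2922) = 1/(2922 + 11^(¼)*√I*(3 - I*√11)/6)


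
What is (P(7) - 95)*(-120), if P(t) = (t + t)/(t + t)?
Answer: 11280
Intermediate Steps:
P(t) = 1 (P(t) = (2*t)/((2*t)) = (2*t)*(1/(2*t)) = 1)
(P(7) - 95)*(-120) = (1 - 95)*(-120) = -94*(-120) = 11280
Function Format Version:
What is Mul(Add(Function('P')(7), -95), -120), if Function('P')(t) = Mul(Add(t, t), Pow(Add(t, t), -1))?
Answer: 11280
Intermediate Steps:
Function('P')(t) = 1 (Function('P')(t) = Mul(Mul(2, t), Pow(Mul(2, t), -1)) = Mul(Mul(2, t), Mul(Rational(1, 2), Pow(t, -1))) = 1)
Mul(Add(Function('P')(7), -95), -120) = Mul(Add(1, -95), -120) = Mul(-94, -120) = 11280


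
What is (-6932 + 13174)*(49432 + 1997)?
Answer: 321019818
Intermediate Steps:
(-6932 + 13174)*(49432 + 1997) = 6242*51429 = 321019818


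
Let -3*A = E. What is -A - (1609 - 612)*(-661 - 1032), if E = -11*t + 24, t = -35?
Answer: 5064172/3 ≈ 1.6881e+6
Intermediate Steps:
E = 409 (E = -11*(-35) + 24 = 385 + 24 = 409)
A = -409/3 (A = -1/3*409 = -409/3 ≈ -136.33)
-A - (1609 - 612)*(-661 - 1032) = -1*(-409/3) - (1609 - 612)*(-661 - 1032) = 409/3 - 997*(-1693) = 409/3 - 1*(-1687921) = 409/3 + 1687921 = 5064172/3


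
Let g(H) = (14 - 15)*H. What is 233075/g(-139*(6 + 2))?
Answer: 233075/1112 ≈ 209.60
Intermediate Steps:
g(H) = -H
233075/g(-139*(6 + 2)) = 233075/((-(-139)*(6 + 2))) = 233075/((-(-139)*8)) = 233075/((-1*(-1112))) = 233075/1112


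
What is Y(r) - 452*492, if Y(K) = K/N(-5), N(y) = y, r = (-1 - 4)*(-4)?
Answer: -222388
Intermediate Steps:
r = 20 (r = -5*(-4) = 20)
Y(K) = -K/5 (Y(K) = K/(-5) = K*(-⅕) = -K/5)
Y(r) - 452*492 = -⅕*20 - 452*492 = -4 - 222384 = -222388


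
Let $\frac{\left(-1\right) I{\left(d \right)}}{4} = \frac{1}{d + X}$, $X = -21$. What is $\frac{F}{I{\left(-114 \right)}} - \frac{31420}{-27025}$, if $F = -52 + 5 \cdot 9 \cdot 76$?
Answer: $\frac{614392634}{5405} \approx 1.1367 \cdot 10^{5}$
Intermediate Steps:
$I{\left(d \right)} = - \frac{4}{-21 + d}$ ($I{\left(d \right)} = - \frac{4}{d - 21} = - \frac{4}{-21 + d}$)
$F = 3368$ ($F = -52 + 45 \cdot 76 = -52 + 3420 = 3368$)
$\frac{F}{I{\left(-114 \right)}} - \frac{31420}{-27025} = \frac{3368}{\left(-4\right) \frac{1}{-21 - 114}} - \frac{31420}{-27025} = \frac{3368}{\left(-4\right) \frac{1}{-135}} - - \frac{6284}{5405} = \frac{3368}{\left(-4\right) \left(- \frac{1}{135}\right)} + \frac{6284}{5405} = \frac{3368}{\frac{4}{135}} + \frac{6284}{5405} = 3368 \cdot \frac{135}{4} + \frac{6284}{5405} = 113670 + \frac{6284}{5405} = \frac{614392634}{5405}$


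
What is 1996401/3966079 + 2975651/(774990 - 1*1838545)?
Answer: -9678384676874/4218143150845 ≈ -2.2945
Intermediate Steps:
1996401/3966079 + 2975651/(774990 - 1*1838545) = 1996401*(1/3966079) + 2975651/(774990 - 1838545) = 1996401/3966079 + 2975651/(-1063555) = 1996401/3966079 + 2975651*(-1/1063555) = 1996401/3966079 - 2975651/1063555 = -9678384676874/4218143150845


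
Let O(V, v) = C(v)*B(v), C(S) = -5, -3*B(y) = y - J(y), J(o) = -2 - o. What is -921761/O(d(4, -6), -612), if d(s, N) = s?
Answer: 2765283/6110 ≈ 452.58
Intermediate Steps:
B(y) = -⅔ - 2*y/3 (B(y) = -(y - (-2 - y))/3 = -(y + (2 + y))/3 = -(2 + 2*y)/3 = -⅔ - 2*y/3)
O(V, v) = 10/3 + 10*v/3 (O(V, v) = -5*(-⅔ - 2*v/3) = 10/3 + 10*v/3)
-921761/O(d(4, -6), -612) = -921761/(10/3 + (10/3)*(-612)) = -921761/(10/3 - 2040) = -921761/(-6110/3) = -921761*(-3/6110) = 2765283/6110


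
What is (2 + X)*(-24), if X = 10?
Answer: -288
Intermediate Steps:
(2 + X)*(-24) = (2 + 10)*(-24) = 12*(-24) = -288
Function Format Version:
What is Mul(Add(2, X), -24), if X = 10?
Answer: -288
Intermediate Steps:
Mul(Add(2, X), -24) = Mul(Add(2, 10), -24) = Mul(12, -24) = -288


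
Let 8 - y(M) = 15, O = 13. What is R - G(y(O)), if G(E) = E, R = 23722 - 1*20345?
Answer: 3384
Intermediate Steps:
y(M) = -7 (y(M) = 8 - 1*15 = 8 - 15 = -7)
R = 3377 (R = 23722 - 20345 = 3377)
R - G(y(O)) = 3377 - 1*(-7) = 3377 + 7 = 3384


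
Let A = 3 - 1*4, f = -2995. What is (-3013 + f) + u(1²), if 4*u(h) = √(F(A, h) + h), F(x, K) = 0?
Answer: -24031/4 ≈ -6007.8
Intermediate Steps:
A = -1 (A = 3 - 4 = -1)
u(h) = √h/4 (u(h) = √(0 + h)/4 = √h/4)
(-3013 + f) + u(1²) = (-3013 - 2995) + √(1²)/4 = -6008 + √1/4 = -6008 + (¼)*1 = -6008 + ¼ = -24031/4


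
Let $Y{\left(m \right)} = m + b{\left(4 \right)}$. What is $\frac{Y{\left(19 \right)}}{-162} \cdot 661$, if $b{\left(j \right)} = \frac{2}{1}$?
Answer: $- \frac{4627}{54} \approx -85.685$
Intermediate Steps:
$b{\left(j \right)} = 2$ ($b{\left(j \right)} = 2 \cdot 1 = 2$)
$Y{\left(m \right)} = 2 + m$ ($Y{\left(m \right)} = m + 2 = 2 + m$)
$\frac{Y{\left(19 \right)}}{-162} \cdot 661 = \frac{2 + 19}{-162} \cdot 661 = 21 \left(- \frac{1}{162}\right) 661 = \left(- \frac{7}{54}\right) 661 = - \frac{4627}{54}$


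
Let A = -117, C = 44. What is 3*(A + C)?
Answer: -219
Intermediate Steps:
3*(A + C) = 3*(-117 + 44) = 3*(-73) = -219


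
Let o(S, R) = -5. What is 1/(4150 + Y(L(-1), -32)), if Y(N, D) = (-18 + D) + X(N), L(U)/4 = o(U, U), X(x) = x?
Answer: 1/4080 ≈ 0.00024510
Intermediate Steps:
L(U) = -20 (L(U) = 4*(-5) = -20)
Y(N, D) = -18 + D + N (Y(N, D) = (-18 + D) + N = -18 + D + N)
1/(4150 + Y(L(-1), -32)) = 1/(4150 + (-18 - 32 - 20)) = 1/(4150 - 70) = 1/4080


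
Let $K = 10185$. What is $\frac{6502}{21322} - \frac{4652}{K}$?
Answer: $- \frac{2354791}{15511755} \approx -0.15181$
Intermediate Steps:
$\frac{6502}{21322} - \frac{4652}{K} = \frac{6502}{21322} - \frac{4652}{10185} = 6502 \cdot \frac{1}{21322} - \frac{4652}{10185} = \frac{3251}{10661} - \frac{4652}{10185} = - \frac{2354791}{15511755}$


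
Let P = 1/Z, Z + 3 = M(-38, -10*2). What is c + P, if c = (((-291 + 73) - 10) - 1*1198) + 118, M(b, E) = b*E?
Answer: -990155/757 ≈ -1308.0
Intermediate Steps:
M(b, E) = E*b
Z = 757 (Z = -3 - 10*2*(-38) = -3 - 20*(-38) = -3 + 760 = 757)
P = 1/757 ≈ 0.0013210
c = -1308 (c = ((-218 - 10) - 1198) + 118 = (-228 - 1198) + 118 = -1426 + 118 = -1308)
c + P = -1308 + 1/757 = -990155/757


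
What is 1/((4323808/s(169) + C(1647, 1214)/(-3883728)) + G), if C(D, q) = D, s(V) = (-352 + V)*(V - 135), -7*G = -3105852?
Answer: 28191981552/12488997642992971 ≈ 2.2573e-6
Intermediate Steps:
G = 3105852/7 (G = -1/7*(-3105852) = 3105852/7 ≈ 4.4369e+5)
s(V) = (-352 + V)*(-135 + V)
1/((4323808/s(169) + C(1647, 1214)/(-3883728)) + G) = 1/((4323808/(47520 + 169**2 - 487*169) + 1647/(-3883728)) + 3105852/7) = 1/((4323808/(47520 + 28561 - 82303) + 1647*(-1/3883728)) + 3105852/7) = 1/((4323808/(-6222) - 549/1294576) + 3105852/7) = 1/((4323808*(-1/6222) - 549/1294576) + 3105852/7) = 1/((-2161904/3111 - 549/1294576) + 3105852/7) = 1/(-2798750740643/4027425936 + 3105852/7) = 1/(12488997642992971/28191981552) = 28191981552/12488997642992971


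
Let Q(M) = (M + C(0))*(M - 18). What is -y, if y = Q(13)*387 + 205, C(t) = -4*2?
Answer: 9470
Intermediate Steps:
C(t) = -8
Q(M) = (-18 + M)*(-8 + M) (Q(M) = (M - 8)*(M - 18) = (-8 + M)*(-18 + M) = (-18 + M)*(-8 + M))
y = -9470 (y = (144 + 13² - 26*13)*387 + 205 = (144 + 169 - 338)*387 + 205 = -25*387 + 205 = -9675 + 205 = -9470)
-y = -1*(-9470) = 9470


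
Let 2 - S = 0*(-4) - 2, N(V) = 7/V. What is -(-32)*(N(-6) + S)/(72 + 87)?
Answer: 272/477 ≈ 0.57023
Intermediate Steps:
S = 4 (S = 2 - (0*(-4) - 2) = 2 - (0 - 2) = 2 - 1*(-2) = 2 + 2 = 4)
-(-32)*(N(-6) + S)/(72 + 87) = -(-32)*(7/(-6) + 4)/(72 + 87) = -(-32)*(7*(-⅙) + 4)/159 = -(-32)*(-7/6 + 4)*(1/159) = -(-32)*(17/6)*(1/159) = -(-32)*17/954 = -1*(-272/477) = 272/477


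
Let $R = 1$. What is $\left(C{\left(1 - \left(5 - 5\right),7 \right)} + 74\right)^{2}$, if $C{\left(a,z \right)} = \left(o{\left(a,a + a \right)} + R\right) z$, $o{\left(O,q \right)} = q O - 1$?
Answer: $7744$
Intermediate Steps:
$o{\left(O,q \right)} = -1 + O q$ ($o{\left(O,q \right)} = O q - 1 = -1 + O q$)
$C{\left(a,z \right)} = 2 z a^{2}$ ($C{\left(a,z \right)} = \left(\left(-1 + a \left(a + a\right)\right) + 1\right) z = \left(\left(-1 + a 2 a\right) + 1\right) z = \left(\left(-1 + 2 a^{2}\right) + 1\right) z = 2 a^{2} z = 2 z a^{2}$)
$\left(C{\left(1 - \left(5 - 5\right),7 \right)} + 74\right)^{2} = \left(2 \cdot 7 \left(1 - \left(5 - 5\right)\right)^{2} + 74\right)^{2} = \left(2 \cdot 7 \left(1 - 0\right)^{2} + 74\right)^{2} = \left(2 \cdot 7 \left(1 + 0\right)^{2} + 74\right)^{2} = \left(2 \cdot 7 \cdot 1^{2} + 74\right)^{2} = \left(2 \cdot 7 \cdot 1 + 74\right)^{2} = \left(14 + 74\right)^{2} = 88^{2} = 7744$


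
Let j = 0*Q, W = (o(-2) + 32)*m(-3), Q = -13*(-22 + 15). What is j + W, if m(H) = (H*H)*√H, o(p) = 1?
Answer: 297*I*√3 ≈ 514.42*I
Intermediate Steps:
Q = 91 (Q = -13*(-7) = 91)
m(H) = H^(5/2) (m(H) = H²*√H = H^(5/2))
W = 297*I*√3 (W = (1 + 32)*(-3)^(5/2) = 33*(9*I*√3) = 297*I*√3 ≈ 514.42*I)
j = 0 (j = 0*91 = 0)
j + W = 0 + 297*I*√3 = 297*I*√3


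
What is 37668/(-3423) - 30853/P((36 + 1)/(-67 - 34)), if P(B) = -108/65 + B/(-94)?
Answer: 21711447678498/1167182527 ≈ 18602.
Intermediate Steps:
P(B) = -108/65 - B/94 (P(B) = -108*1/65 + B*(-1/94) = -108/65 - B/94)
37668/(-3423) - 30853/P((36 + 1)/(-67 - 34)) = 37668/(-3423) - 30853/(-108/65 - (36 + 1)/(94*(-67 - 34))) = 37668*(-1/3423) - 30853/(-108/65 - 37/(94*(-101))) = -12556/1141 - 30853/(-108/65 - 37*(-1)/(94*101)) = -12556/1141 - 30853/(-108/65 - 1/94*(-37/101)) = -12556/1141 - 30853/(-108/65 + 37/9494) = -12556/1141 - 30853/(-1022947/617110) = -12556/1141 - 30853*(-617110/1022947) = -12556/1141 + 19039694830/1022947 = 21711447678498/1167182527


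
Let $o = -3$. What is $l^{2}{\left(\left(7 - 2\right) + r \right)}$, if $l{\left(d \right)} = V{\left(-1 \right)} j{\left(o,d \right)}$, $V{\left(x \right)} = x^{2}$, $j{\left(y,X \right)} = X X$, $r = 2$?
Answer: $2401$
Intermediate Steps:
$j{\left(y,X \right)} = X^{2}$
$l{\left(d \right)} = d^{2}$ ($l{\left(d \right)} = \left(-1\right)^{2} d^{2} = 1 d^{2} = d^{2}$)
$l^{2}{\left(\left(7 - 2\right) + r \right)} = \left(\left(\left(7 - 2\right) + 2\right)^{2}\right)^{2} = \left(\left(5 + 2\right)^{2}\right)^{2} = \left(7^{2}\right)^{2} = 49^{2} = 2401$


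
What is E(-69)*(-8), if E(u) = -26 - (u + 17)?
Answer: -208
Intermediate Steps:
E(u) = -43 - u (E(u) = -26 - (17 + u) = -26 + (-17 - u) = -43 - u)
E(-69)*(-8) = (-43 - 1*(-69))*(-8) = (-43 + 69)*(-8) = 26*(-8) = -208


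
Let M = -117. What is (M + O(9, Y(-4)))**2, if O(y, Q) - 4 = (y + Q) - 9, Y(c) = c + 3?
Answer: 12996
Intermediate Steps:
Y(c) = 3 + c
O(y, Q) = -5 + Q + y (O(y, Q) = 4 + ((y + Q) - 9) = 4 + ((Q + y) - 9) = 4 + (-9 + Q + y) = -5 + Q + y)
(M + O(9, Y(-4)))**2 = (-117 + (-5 + (3 - 4) + 9))**2 = (-117 + (-5 - 1 + 9))**2 = (-117 + 3)**2 = (-114)**2 = 12996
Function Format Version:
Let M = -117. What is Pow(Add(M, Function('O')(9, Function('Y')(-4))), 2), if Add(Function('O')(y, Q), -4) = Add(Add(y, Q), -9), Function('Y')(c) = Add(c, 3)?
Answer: 12996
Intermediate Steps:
Function('Y')(c) = Add(3, c)
Function('O')(y, Q) = Add(-5, Q, y) (Function('O')(y, Q) = Add(4, Add(Add(y, Q), -9)) = Add(4, Add(Add(Q, y), -9)) = Add(4, Add(-9, Q, y)) = Add(-5, Q, y))
Pow(Add(M, Function('O')(9, Function('Y')(-4))), 2) = Pow(Add(-117, Add(-5, Add(3, -4), 9)), 2) = Pow(Add(-117, Add(-5, -1, 9)), 2) = Pow(Add(-117, 3), 2) = Pow(-114, 2) = 12996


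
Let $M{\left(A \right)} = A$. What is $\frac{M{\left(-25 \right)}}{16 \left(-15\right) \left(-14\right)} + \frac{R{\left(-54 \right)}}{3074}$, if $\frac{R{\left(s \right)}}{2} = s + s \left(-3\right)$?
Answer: $\frac{64891}{1032864} \approx 0.062826$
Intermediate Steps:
$R{\left(s \right)} = - 4 s$ ($R{\left(s \right)} = 2 \left(s + s \left(-3\right)\right) = 2 \left(s - 3 s\right) = 2 \left(- 2 s\right) = - 4 s$)
$\frac{M{\left(-25 \right)}}{16 \left(-15\right) \left(-14\right)} + \frac{R{\left(-54 \right)}}{3074} = - \frac{25}{16 \left(-15\right) \left(-14\right)} + \frac{\left(-4\right) \left(-54\right)}{3074} = - \frac{25}{\left(-240\right) \left(-14\right)} + 216 \cdot \frac{1}{3074} = - \frac{25}{3360} + \frac{108}{1537} = \left(-25\right) \frac{1}{3360} + \frac{108}{1537} = - \frac{5}{672} + \frac{108}{1537} = \frac{64891}{1032864}$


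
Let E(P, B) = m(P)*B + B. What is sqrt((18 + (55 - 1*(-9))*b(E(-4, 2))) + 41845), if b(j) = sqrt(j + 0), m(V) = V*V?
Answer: sqrt(41863 + 64*sqrt(34)) ≈ 205.51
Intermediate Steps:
m(V) = V**2
E(P, B) = B + B*P**2 (E(P, B) = P**2*B + B = B*P**2 + B = B + B*P**2)
b(j) = sqrt(j)
sqrt((18 + (55 - 1*(-9))*b(E(-4, 2))) + 41845) = sqrt((18 + (55 - 1*(-9))*sqrt(2*(1 + (-4)**2))) + 41845) = sqrt((18 + (55 + 9)*sqrt(2*(1 + 16))) + 41845) = sqrt((18 + 64*sqrt(2*17)) + 41845) = sqrt((18 + 64*sqrt(34)) + 41845) = sqrt(41863 + 64*sqrt(34))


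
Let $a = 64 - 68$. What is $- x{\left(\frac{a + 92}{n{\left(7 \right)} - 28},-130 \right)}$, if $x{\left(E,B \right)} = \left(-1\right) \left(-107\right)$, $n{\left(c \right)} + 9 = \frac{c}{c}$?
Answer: $-107$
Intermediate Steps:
$a = -4$ ($a = 64 - 68 = -4$)
$n{\left(c \right)} = -8$ ($n{\left(c \right)} = -9 + \frac{c}{c} = -9 + 1 = -8$)
$x{\left(E,B \right)} = 107$
$- x{\left(\frac{a + 92}{n{\left(7 \right)} - 28},-130 \right)} = \left(-1\right) 107 = -107$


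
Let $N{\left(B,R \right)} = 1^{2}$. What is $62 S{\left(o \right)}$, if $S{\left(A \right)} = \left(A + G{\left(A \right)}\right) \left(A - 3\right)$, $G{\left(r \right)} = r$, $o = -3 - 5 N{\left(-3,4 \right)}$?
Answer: $10912$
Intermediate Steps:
$N{\left(B,R \right)} = 1$
$o = -8$ ($o = -3 - 5 = -8$)
$S{\left(A \right)} = 2 A \left(-3 + A\right)$ ($S{\left(A \right)} = \left(A + A\right) \left(A - 3\right) = 2 A \left(-3 + A\right)$)
$62 S{\left(o \right)} = 62 \cdot 2 \left(-8\right) \left(-3 - 8\right) = 62 \cdot 2 \left(-8\right) \left(-11\right) = 62 \cdot 176 = 10912$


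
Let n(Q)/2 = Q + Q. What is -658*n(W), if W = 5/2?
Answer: -6580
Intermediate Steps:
W = 5/2 (W = 5*(½) = 5/2 ≈ 2.5000)
n(Q) = 4*Q (n(Q) = 2*(Q + Q) = 2*(2*Q) = 4*Q)
-658*n(W) = -2632*5/2 = -658*10 = -6580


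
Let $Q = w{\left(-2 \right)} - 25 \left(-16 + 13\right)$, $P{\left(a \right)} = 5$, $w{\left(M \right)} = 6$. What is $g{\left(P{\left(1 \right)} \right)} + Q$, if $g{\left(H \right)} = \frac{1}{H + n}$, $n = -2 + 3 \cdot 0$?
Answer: $\frac{244}{3} \approx 81.333$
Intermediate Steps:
$n = -2$ ($n = -2 + 0 = -2$)
$g{\left(H \right)} = \frac{1}{-2 + H}$ ($g{\left(H \right)} = \frac{1}{H - 2} = \frac{1}{-2 + H}$)
$Q = 81$ ($Q = 6 - 25 \left(-16 + 13\right) = 6 - -75 = 6 + 75 = 81$)
$g{\left(P{\left(1 \right)} \right)} + Q = \frac{1}{-2 + 5} + 81 = \frac{1}{3} + 81 = \frac{244}{3}$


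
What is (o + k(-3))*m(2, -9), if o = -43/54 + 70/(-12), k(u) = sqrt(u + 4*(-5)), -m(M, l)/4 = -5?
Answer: -3580/27 + 20*I*sqrt(23) ≈ -132.59 + 95.917*I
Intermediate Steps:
m(M, l) = 20 (m(M, l) = -4*(-5) = 20)
k(u) = sqrt(-20 + u) (k(u) = sqrt(u - 20) = sqrt(-20 + u))
o = -179/27 (o = -43*1/54 + 70*(-1/12) = -43/54 - 35/6 = -179/27 ≈ -6.6296)
(o + k(-3))*m(2, -9) = (-179/27 + sqrt(-20 - 3))*20 = (-179/27 + sqrt(-23))*20 = (-179/27 + I*sqrt(23))*20 = -3580/27 + 20*I*sqrt(23)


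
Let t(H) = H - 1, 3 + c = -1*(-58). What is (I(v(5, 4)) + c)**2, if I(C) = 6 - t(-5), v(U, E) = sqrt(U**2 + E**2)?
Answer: 4489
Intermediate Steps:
v(U, E) = sqrt(E**2 + U**2)
c = 55 (c = -3 - 1*(-58) = -3 + 58 = 55)
t(H) = -1 + H
I(C) = 12 (I(C) = 6 - (-1 - 5) = 6 - 1*(-6) = 6 + 6 = 12)
(I(v(5, 4)) + c)**2 = (12 + 55)**2 = 67**2 = 4489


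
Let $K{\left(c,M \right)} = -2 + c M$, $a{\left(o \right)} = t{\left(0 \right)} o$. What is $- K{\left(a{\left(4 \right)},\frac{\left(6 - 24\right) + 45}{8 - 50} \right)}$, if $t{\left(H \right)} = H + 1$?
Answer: $\frac{32}{7} \approx 4.5714$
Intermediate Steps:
$t{\left(H \right)} = 1 + H$
$a{\left(o \right)} = o$ ($a{\left(o \right)} = \left(1 + 0\right) o = 1 o = o$)
$K{\left(c,M \right)} = -2 + M c$
$- K{\left(a{\left(4 \right)},\frac{\left(6 - 24\right) + 45}{8 - 50} \right)} = - (-2 + \frac{\left(6 - 24\right) + 45}{8 - 50} \cdot 4) = - (-2 + \frac{\left(6 - 24\right) + 45}{-42} \cdot 4) = - (-2 + \left(-18 + 45\right) \left(- \frac{1}{42}\right) 4) = - (-2 + 27 \left(- \frac{1}{42}\right) 4) = - (-2 - \frac{18}{7}) = \left(-1\right) \left(- \frac{32}{7}\right) = \frac{32}{7}$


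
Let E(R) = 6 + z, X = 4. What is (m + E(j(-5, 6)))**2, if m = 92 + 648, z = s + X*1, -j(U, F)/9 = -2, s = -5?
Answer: 555025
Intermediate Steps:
j(U, F) = 18 (j(U, F) = -9*(-2) = 18)
z = -1 (z = -5 + 4*1 = -5 + 4 = -1)
E(R) = 5 (E(R) = 6 - 1 = 5)
m = 740
(m + E(j(-5, 6)))**2 = (740 + 5)**2 = 745**2 = 555025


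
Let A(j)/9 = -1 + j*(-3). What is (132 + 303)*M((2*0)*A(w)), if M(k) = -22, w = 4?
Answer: -9570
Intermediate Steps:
A(j) = -9 - 27*j (A(j) = 9*(-1 + j*(-3)) = 9*(-1 - 3*j) = -9 - 27*j)
(132 + 303)*M((2*0)*A(w)) = (132 + 303)*(-22) = 435*(-22) = -9570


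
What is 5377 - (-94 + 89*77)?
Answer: -1382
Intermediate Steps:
5377 - (-94 + 89*77) = 5377 - (-94 + 6853) = 5377 - 1*6759 = 5377 - 6759 = -1382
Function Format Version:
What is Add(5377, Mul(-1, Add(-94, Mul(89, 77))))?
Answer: -1382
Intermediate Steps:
Add(5377, Mul(-1, Add(-94, Mul(89, 77)))) = Add(5377, Mul(-1, Add(-94, 6853))) = Add(5377, Mul(-1, 6759)) = Add(5377, -6759) = -1382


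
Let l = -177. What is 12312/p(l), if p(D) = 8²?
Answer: 1539/8 ≈ 192.38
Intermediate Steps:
p(D) = 64
12312/p(l) = 12312/64 = 12312*(1/64) = 1539/8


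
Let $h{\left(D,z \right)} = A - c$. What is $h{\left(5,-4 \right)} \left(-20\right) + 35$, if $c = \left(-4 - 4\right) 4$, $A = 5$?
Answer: $-705$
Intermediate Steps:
$c = -32$ ($c = \left(-8\right) 4 = -32$)
$h{\left(D,z \right)} = 37$ ($h{\left(D,z \right)} = 5 - -32 = 5 + 32 = 37$)
$h{\left(5,-4 \right)} \left(-20\right) + 35 = 37 \left(-20\right) + 35 = -740 + 35 = -705$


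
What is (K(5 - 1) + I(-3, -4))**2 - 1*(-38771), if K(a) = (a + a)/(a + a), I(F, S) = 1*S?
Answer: 38780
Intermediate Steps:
I(F, S) = S
K(a) = 1 (K(a) = (2*a)/((2*a)) = (2*a)*(1/(2*a)) = 1)
(K(5 - 1) + I(-3, -4))**2 - 1*(-38771) = (1 - 4)**2 - 1*(-38771) = (-3)**2 + 38771 = 9 + 38771 = 38780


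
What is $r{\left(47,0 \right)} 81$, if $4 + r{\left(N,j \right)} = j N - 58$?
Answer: $-5022$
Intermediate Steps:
$r{\left(N,j \right)} = -62 + N j$ ($r{\left(N,j \right)} = -4 + \left(j N - 58\right) = -4 + \left(N j - 58\right) = -4 + \left(-58 + N j\right) = -62 + N j$)
$r{\left(47,0 \right)} 81 = \left(-62 + 47 \cdot 0\right) 81 = \left(-62 + 0\right) 81 = \left(-62\right) 81 = -5022$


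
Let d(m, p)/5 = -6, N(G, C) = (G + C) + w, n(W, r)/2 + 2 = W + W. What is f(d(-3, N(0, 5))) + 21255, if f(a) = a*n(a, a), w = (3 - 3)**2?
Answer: 24975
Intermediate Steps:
n(W, r) = -4 + 4*W (n(W, r) = -4 + 2*(W + W) = -4 + 2*(2*W) = -4 + 4*W)
w = 0 (w = 0**2 = 0)
N(G, C) = C + G (N(G, C) = (G + C) + 0 = (C + G) + 0 = C + G)
d(m, p) = -30 (d(m, p) = 5*(-6) = -30)
f(a) = a*(-4 + 4*a)
f(d(-3, N(0, 5))) + 21255 = 4*(-30)*(-1 - 30) + 21255 = 4*(-30)*(-31) + 21255 = 3720 + 21255 = 24975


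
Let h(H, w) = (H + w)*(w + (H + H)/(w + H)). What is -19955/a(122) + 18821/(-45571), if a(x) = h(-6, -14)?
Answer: -914413333/12213028 ≈ -74.872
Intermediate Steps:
h(H, w) = (H + w)*(w + 2*H/(H + w)) (h(H, w) = (H + w)*(w + (2*H)/(H + w)) = (H + w)*(w + 2*H/(H + w)))
a(x) = 268 (a(x) = (-14)**2 + 2*(-6) - 6*(-14) = 196 - 12 + 84 = 268)
-19955/a(122) + 18821/(-45571) = -19955/268 + 18821/(-45571) = -19955*1/268 + 18821*(-1/45571) = -19955/268 - 18821/45571 = -914413333/12213028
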